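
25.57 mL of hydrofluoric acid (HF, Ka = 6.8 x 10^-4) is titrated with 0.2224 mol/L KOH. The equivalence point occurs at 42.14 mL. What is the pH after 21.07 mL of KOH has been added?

21.07 mL is exactly half the equivalence volume (42.14/2), i.e. the half-equivalence point.
There, n(HA) = n(A^-), so pH = pKa = -log(6.8 x 10^-4) = 3.17.

3.17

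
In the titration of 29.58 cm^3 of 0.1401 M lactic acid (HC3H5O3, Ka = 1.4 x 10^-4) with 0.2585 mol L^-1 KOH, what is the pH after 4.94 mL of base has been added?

3.50

Initial n(HC3H5O3) = 0.1401 x 0.02958 = 0.004144 mol.
n(KOH) added = 0.2585 x 0.004940 = 0.001277 mol, converting that many moles of HC3H5O3 to C3H5O3-.
Remaining n(HC3H5O3) = 0.002867 mol; n(C3H5O3-) = 0.001277 mol.
By Henderson-Hasselbalch, pH = pKa + log([A^-]/[HA]) = 3.85 + log(0.001277/0.002867) = 3.85 + (-0.35) = 3.50.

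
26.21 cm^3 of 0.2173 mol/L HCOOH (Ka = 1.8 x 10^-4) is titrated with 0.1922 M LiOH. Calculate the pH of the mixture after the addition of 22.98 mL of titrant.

4.28

Initial n(HCOOH) = 0.2173 x 0.02621 = 0.005695 mol.
n(LiOH) added = 0.1922 x 0.02298 = 0.004417 mol, converting that many moles of HCOOH to HCOO-.
Remaining n(HCOOH) = 0.001279 mol; n(HCOO-) = 0.004417 mol.
By Henderson-Hasselbalch, pH = pKa + log([A^-]/[HA]) = 3.74 + log(0.004417/0.001279) = 3.74 + (+0.54) = 4.28.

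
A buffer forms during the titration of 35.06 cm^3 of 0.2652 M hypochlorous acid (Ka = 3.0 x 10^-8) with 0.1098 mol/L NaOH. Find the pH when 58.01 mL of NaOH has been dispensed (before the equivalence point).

7.86

Initial n(HClO) = 0.2652 x 0.03506 = 0.009298 mol.
n(NaOH) added = 0.1098 x 0.05801 = 0.006369 mol, converting that many moles of HClO to ClO-.
Remaining n(HClO) = 0.002928 mol; n(ClO-) = 0.006369 mol.
By Henderson-Hasselbalch, pH = pKa + log([A^-]/[HA]) = 7.52 + log(0.006369/0.002928) = 7.52 + (+0.34) = 7.86.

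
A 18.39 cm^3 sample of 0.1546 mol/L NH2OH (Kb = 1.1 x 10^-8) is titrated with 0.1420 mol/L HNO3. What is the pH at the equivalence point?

n(NH2OH) = 0.1546 x 0.01839 = 0.002843 mol; V(HNO3) at equivalence = 0.002843/0.1420 = 0.02002 L.
At equivalence the base is fully converted to NH3OH+; total volume = 0.03841 L, so [NH3OH+] = 0.002843/0.03841 = 0.07402 M.
Ka(NH3OH+) = Kw/Kb = 1.0e-14 / 1.1 x 10^-8 = 9.09e-7.
[H^+] = sqrt(Ka x [NH3OH+]) = sqrt(9.09e-7 x 0.07402) = 0.000259 M.
pH = -log(0.000259) = 3.59.

3.59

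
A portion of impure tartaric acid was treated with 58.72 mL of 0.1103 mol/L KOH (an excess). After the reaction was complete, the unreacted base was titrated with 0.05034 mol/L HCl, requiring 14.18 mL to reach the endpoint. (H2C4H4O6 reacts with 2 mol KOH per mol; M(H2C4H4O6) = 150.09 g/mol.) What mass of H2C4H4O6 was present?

0.432 g

Total n(KOH) added = 0.1103 x 0.05872 = 0.006477 mol.
n(HCl) used = 0.05034 x 0.01418 = 0.0007138 mol, which equals the excess n(KOH).
So n(KOH) consumed by the sample = 0.006477 - 0.0007138 = 0.005763 mol.
n(H2C4H4O6) = 0.005763 / 2 = 0.002881 mol.
mass = 0.002881 mol x 150.09 g/mol = 0.432 g.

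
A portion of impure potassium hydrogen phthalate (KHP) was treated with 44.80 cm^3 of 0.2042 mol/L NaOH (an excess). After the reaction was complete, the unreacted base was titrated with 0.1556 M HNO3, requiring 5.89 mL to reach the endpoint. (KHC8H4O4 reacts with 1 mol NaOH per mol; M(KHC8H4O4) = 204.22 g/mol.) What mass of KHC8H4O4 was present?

Total n(NaOH) added = 0.2042 x 0.04480 = 0.009148 mol.
n(HNO3) used = 0.1556 x 0.005890 = 0.0009165 mol, which equals the excess n(NaOH).
So n(NaOH) consumed by the sample = 0.009148 - 0.0009165 = 0.008232 mol.
n(KHC8H4O4) = 0.008232 / 1 = 0.008232 mol.
mass = 0.008232 mol x 204.22 g/mol = 1.68 g.

1.68 g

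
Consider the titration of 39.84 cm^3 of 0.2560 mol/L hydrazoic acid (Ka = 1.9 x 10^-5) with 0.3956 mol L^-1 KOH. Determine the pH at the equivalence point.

n(HN3) = 0.2560 x 0.03984 = 0.01020 mol; V(KOH) at equivalence = 0.01020/0.3956 = 0.02578 L.
At equivalence all the acid is converted to N3-; total volume = 0.03984 + 0.02578 = 0.06562 L, so [N3-] = 0.01020/0.06562 = 0.1554 M.
Kb = Kw/Ka = 1.0e-14 / 1.9 x 10^-5 = 5.26e-10.
[OH^-] = sqrt(Kb x [N3-]) = sqrt(5.26e-10 x 0.1554) = 9.04e-6 M.
pOH = 5.04, so pH = 14.00 - 5.04 = 8.96.

8.96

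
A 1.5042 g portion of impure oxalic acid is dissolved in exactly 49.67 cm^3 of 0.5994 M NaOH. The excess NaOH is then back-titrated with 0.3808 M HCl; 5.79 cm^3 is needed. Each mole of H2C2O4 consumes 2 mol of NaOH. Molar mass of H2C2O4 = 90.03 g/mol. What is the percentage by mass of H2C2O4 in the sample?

82.5%

Total n(NaOH) added = 0.5994 x 0.04967 = 0.02977 mol.
n(HCl) used = 0.3808 x 0.005790 = 0.002205 mol, which equals the excess n(NaOH).
So n(NaOH) consumed by the sample = 0.02977 - 0.002205 = 0.02757 mol.
n(H2C2O4) = 0.02757 / 2 = 0.01378 mol.
mass H2C2O4 = 0.01378 x 90.03 = 1.241 g, so %H2C2O4 = 1.241/1.5042 x 100 = 82.5%.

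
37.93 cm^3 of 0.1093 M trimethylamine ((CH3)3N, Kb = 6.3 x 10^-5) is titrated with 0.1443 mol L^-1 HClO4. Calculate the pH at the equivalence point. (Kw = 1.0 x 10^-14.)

5.50

n((CH3)3N) = 0.1093 x 0.03793 = 0.004146 mol; V(HClO4) at equivalence = 0.004146/0.1443 = 0.02873 L.
At equivalence the base is fully converted to (CH3)3NH+; total volume = 0.06666 L, so [(CH3)3NH+] = 0.004146/0.06666 = 0.06219 M.
Ka((CH3)3NH+) = Kw/Kb = 1.0e-14 / 6.3 x 10^-5 = 1.59e-10.
[H^+] = sqrt(Ka x [(CH3)3NH+]) = sqrt(1.59e-10 x 0.06219) = 3.14e-6 M.
pH = -log(3.14e-6) = 5.50.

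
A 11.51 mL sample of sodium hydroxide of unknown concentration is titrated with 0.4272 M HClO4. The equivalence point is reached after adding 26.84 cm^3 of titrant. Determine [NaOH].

0.996 M

n(HClO4) delivered = 0.4272 x 0.02684 = 0.01147 mol.
For a 1:1 reaction, n(NaOH) = 0.01147 mol.
[NaOH] = 0.01147 mol / 0.01151 L = 0.996 M.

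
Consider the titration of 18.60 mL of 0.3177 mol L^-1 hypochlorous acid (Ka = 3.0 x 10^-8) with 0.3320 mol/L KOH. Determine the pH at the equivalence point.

10.37

n(HClO) = 0.3177 x 0.01860 = 0.005909 mol; V(KOH) at equivalence = 0.005909/0.3320 = 0.01780 L.
At equivalence all the acid is converted to ClO-; total volume = 0.01860 + 0.01780 = 0.03640 L, so [ClO-] = 0.005909/0.03640 = 0.1623 M.
Kb = Kw/Ka = 1.0e-14 / 3.0 x 10^-8 = 3.33e-7.
[OH^-] = sqrt(Kb x [ClO-]) = sqrt(3.33e-7 x 0.1623) = 0.000233 M.
pOH = 3.63, so pH = 14.00 - 3.63 = 10.37.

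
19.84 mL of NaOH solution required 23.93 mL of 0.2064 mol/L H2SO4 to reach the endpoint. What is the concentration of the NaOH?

n(H2SO4) delivered = 0.2064 x 0.02393 = 0.004939 mol.
The reaction is 2 NaOH + 1 H2SO4, so n(NaOH) = 0.004939 x 2/1 = 0.009878 mol.
[NaOH] = 0.009878 mol / 0.01984 L = 0.498 M.

0.498 M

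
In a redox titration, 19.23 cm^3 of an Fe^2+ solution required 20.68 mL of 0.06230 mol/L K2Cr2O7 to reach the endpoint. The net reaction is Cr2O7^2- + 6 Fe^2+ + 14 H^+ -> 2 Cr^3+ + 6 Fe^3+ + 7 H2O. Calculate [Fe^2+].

0.402 M

n(K2Cr2O7) = 0.06230 x 0.02068 = 0.001288 mol.
From the balanced equation, 1 mol K2Cr2O7 reacts with 6 mol Fe^2+, so n(Fe^2+) = 0.001288 x 6/1 = 0.007730 mol.
[Fe^2+] = 0.007730 / 0.01923 L = 0.402 M.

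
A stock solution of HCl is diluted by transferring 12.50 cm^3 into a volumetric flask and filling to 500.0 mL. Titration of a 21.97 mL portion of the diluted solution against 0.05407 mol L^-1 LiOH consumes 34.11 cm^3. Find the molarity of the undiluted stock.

3.36 M

n(LiOH) = 0.05407 x 0.03411 = 0.001844 mol.
n(HCl) in the aliquot = 0.001844 mol.
[diluted HCl] = 0.001844 / 0.02197 = 0.08395 M.
Dilution factor = 500.0/12.50 = 40.00, so [stock] = 0.08395 x 40.00 = 3.36 M.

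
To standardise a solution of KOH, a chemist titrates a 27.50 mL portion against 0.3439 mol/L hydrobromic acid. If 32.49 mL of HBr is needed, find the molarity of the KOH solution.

0.406 M

n(HBr) delivered = 0.3439 x 0.03249 = 0.01117 mol.
For a 1:1 reaction, n(KOH) = 0.01117 mol.
[KOH] = 0.01117 mol / 0.02750 L = 0.406 M.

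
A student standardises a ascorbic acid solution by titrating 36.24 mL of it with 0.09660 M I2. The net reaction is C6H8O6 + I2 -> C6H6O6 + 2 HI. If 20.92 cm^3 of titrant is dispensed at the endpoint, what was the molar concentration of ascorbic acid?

n(I2) = 0.09660 x 0.02092 = 0.002021 mol.
From the balanced equation, 1 mol I2 reacts with 1 mol ascorbic acid, so n(ascorbic acid) = 0.002021 x 1/1 = 0.002021 mol.
[ascorbic acid] = 0.002021 / 0.03624 L = 0.0558 M.

0.0558 M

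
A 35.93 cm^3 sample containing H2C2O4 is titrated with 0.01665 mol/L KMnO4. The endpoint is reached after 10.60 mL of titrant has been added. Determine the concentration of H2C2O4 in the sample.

n(KMnO4) = 0.01665 x 0.01060 = 0.0001765 mol.
From the balanced equation, 2 mol KMnO4 reacts with 5 mol H2C2O4, so n(H2C2O4) = 0.0001765 x 5/2 = 0.0004412 mol.
[H2C2O4] = 0.0004412 / 0.03593 L = 0.0123 M.

0.0123 M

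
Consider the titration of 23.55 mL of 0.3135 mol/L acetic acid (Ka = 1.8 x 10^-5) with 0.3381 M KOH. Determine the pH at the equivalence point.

8.98

n(CH3COOH) = 0.3135 x 0.02355 = 0.007383 mol; V(KOH) at equivalence = 0.007383/0.3381 = 0.02184 L.
At equivalence all the acid is converted to CH3COO-; total volume = 0.02355 + 0.02184 = 0.04539 L, so [CH3COO-] = 0.007383/0.04539 = 0.1627 M.
Kb = Kw/Ka = 1.0e-14 / 1.8 x 10^-5 = 5.56e-10.
[OH^-] = sqrt(Kb x [CH3COO-]) = sqrt(5.56e-10 x 0.1627) = 9.51e-6 M.
pOH = 5.02, so pH = 14.00 - 5.02 = 8.98.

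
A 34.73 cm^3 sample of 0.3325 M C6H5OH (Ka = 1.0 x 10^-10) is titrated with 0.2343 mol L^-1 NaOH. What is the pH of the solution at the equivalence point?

n(C6H5OH) = 0.3325 x 0.03473 = 0.01155 mol; V(NaOH) at equivalence = 0.01155/0.2343 = 0.04929 L.
At equivalence all the acid is converted to C6H5O-; total volume = 0.03473 + 0.04929 = 0.08402 L, so [C6H5O-] = 0.01155/0.08402 = 0.1374 M.
Kb = Kw/Ka = 1.0e-14 / 1.0 x 10^-10 = 0.000100.
[OH^-] = sqrt(Kb x [C6H5O-]) = sqrt(0.000100 x 0.1374) = 0.00371 M.
pOH = 2.43, so pH = 14.00 - 2.43 = 11.57.

11.57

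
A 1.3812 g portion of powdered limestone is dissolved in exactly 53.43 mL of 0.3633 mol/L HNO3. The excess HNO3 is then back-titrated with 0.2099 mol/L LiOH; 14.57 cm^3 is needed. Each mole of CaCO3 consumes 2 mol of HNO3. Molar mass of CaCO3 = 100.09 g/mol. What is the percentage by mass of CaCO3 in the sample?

Total n(HNO3) added = 0.3633 x 0.05343 = 0.01941 mol.
n(LiOH) used = 0.2099 x 0.01457 = 0.003058 mol, which equals the excess n(HNO3).
So n(HNO3) consumed by the sample = 0.01941 - 0.003058 = 0.01635 mol.
n(CaCO3) = 0.01635 / 2 = 0.008176 mol.
mass CaCO3 = 0.008176 x 100.09 = 0.8184 g, so %CaCO3 = 0.8184/1.3812 x 100 = 59.3%.

59.3%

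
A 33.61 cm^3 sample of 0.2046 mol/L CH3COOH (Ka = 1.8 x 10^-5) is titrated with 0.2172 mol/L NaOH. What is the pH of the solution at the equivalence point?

8.88

n(CH3COOH) = 0.2046 x 0.03361 = 0.006877 mol; V(NaOH) at equivalence = 0.006877/0.2172 = 0.03166 L.
At equivalence all the acid is converted to CH3COO-; total volume = 0.03361 + 0.03166 = 0.06527 L, so [CH3COO-] = 0.006877/0.06527 = 0.1054 M.
Kb = Kw/Ka = 1.0e-14 / 1.8 x 10^-5 = 5.56e-10.
[OH^-] = sqrt(Kb x [CH3COO-]) = sqrt(5.56e-10 x 0.1054) = 7.65e-6 M.
pOH = 5.12, so pH = 14.00 - 5.12 = 8.88.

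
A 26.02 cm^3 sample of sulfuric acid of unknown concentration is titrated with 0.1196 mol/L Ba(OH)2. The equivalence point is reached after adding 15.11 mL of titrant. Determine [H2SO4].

n(Ba(OH)2) delivered = 0.1196 x 0.01511 = 0.001807 mol.
For a 1:1 reaction, n(H2SO4) = 0.001807 mol.
[H2SO4] = 0.001807 mol / 0.02602 L = 0.0695 M.

0.0695 M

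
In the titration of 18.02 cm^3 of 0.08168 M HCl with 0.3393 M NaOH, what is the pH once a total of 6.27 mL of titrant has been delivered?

n(acid) = 0.08168 x 0.01802 = 0.001472 mol; n(NaOH) added = 0.3393 x 0.006270 = 0.002127 mol.
Base is in excess by 0.002127 - 0.001472 = 0.0006555 mol in a total volume of 0.02429 L.
[OH^-] = 0.0006555/0.02429 = 0.02699 M, so pOH = 1.57 and pH = 14.00 - 1.57 = 12.43.

12.43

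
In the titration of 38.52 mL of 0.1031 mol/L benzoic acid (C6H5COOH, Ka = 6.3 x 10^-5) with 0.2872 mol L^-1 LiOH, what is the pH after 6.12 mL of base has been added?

Initial n(C6H5COOH) = 0.1031 x 0.03852 = 0.003971 mol.
n(LiOH) added = 0.2872 x 0.006120 = 0.001758 mol, converting that many moles of C6H5COOH to C6H5COO-.
Remaining n(C6H5COOH) = 0.002214 mol; n(C6H5COO-) = 0.001758 mol.
By Henderson-Hasselbalch, pH = pKa + log([A^-]/[HA]) = 4.20 + log(0.001758/0.002214) = 4.20 + (-0.10) = 4.10.

4.10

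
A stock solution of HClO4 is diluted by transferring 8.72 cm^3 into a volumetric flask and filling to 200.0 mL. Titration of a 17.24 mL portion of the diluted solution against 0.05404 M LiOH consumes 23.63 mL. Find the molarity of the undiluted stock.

n(LiOH) = 0.05404 x 0.02363 = 0.001277 mol.
n(HClO4) in the aliquot = 0.001277 mol.
[diluted HClO4] = 0.001277 / 0.01724 = 0.07407 M.
Dilution factor = 200.0/8.720 = 22.94, so [stock] = 0.07407 x 22.94 = 1.70 M.

1.70 M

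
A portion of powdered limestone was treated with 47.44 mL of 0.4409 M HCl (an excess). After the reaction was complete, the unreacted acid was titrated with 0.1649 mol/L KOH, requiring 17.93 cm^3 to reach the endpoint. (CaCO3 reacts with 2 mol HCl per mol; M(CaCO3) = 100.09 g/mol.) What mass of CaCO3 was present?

0.899 g

Total n(HCl) added = 0.4409 x 0.04744 = 0.02092 mol.
n(KOH) used = 0.1649 x 0.01793 = 0.002957 mol, which equals the excess n(HCl).
So n(HCl) consumed by the sample = 0.02092 - 0.002957 = 0.01796 mol.
n(CaCO3) = 0.01796 / 2 = 0.008980 mol.
mass = 0.008980 mol x 100.09 g/mol = 0.899 g.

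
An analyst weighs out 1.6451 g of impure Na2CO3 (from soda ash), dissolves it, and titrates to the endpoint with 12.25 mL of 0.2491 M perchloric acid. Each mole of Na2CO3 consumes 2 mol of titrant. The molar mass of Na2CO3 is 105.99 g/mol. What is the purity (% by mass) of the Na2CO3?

n(HClO4) = 0.2491 x 0.01225 = 0.003051 mol.
n(Na2CO3) = 0.003051 / 2 = 0.001526 mol.
mass of Na2CO3 = 0.001526 x 105.99 = 0.1617 g.
% purity = 0.1617 / 1.6451 x 100 = 9.83%.

9.83%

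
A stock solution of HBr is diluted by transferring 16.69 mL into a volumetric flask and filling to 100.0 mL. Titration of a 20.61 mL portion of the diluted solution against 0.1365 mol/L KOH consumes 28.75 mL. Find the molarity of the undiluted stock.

n(KOH) = 0.1365 x 0.02875 = 0.003924 mol.
n(HBr) in the aliquot = 0.003924 mol.
[diluted HBr] = 0.003924 / 0.02061 = 0.1904 M.
Dilution factor = 100.0/16.69 = 5.992, so [stock] = 0.1904 x 5.992 = 1.14 M.

1.14 M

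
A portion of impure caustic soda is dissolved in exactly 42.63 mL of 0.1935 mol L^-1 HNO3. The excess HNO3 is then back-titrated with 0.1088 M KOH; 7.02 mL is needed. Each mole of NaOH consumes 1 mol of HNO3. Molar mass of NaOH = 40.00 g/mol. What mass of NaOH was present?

0.299 g

Total n(HNO3) added = 0.1935 x 0.04263 = 0.008249 mol.
n(KOH) used = 0.1088 x 0.007020 = 0.0007638 mol, which equals the excess n(HNO3).
So n(HNO3) consumed by the sample = 0.008249 - 0.0007638 = 0.007485 mol.
n(NaOH) = 0.007485 / 1 = 0.007485 mol.
mass = 0.007485 mol x 40.00 g/mol = 0.299 g.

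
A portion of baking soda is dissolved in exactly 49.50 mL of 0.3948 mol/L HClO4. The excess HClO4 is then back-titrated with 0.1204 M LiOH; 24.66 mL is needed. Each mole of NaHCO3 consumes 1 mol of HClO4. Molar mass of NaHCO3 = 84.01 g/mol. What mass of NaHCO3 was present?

1.39 g

Total n(HClO4) added = 0.3948 x 0.04950 = 0.01954 mol.
n(LiOH) used = 0.1204 x 0.02466 = 0.002969 mol, which equals the excess n(HClO4).
So n(HClO4) consumed by the sample = 0.01954 - 0.002969 = 0.01657 mol.
n(NaHCO3) = 0.01657 / 1 = 0.01657 mol.
mass = 0.01657 mol x 84.01 g/mol = 1.39 g.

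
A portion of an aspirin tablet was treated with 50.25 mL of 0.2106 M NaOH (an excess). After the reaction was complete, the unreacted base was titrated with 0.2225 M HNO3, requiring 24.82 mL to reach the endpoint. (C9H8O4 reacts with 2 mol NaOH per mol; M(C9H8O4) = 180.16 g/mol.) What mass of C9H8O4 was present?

Total n(NaOH) added = 0.2106 x 0.05025 = 0.01058 mol.
n(HNO3) used = 0.2225 x 0.02482 = 0.005522 mol, which equals the excess n(NaOH).
So n(NaOH) consumed by the sample = 0.01058 - 0.005522 = 0.005060 mol.
n(C9H8O4) = 0.005060 / 2 = 0.002530 mol.
mass = 0.002530 mol x 180.16 g/mol = 0.456 g.

0.456 g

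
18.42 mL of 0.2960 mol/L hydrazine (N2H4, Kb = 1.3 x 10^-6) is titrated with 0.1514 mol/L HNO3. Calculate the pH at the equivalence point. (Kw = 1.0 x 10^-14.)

4.56

n(N2H4) = 0.2960 x 0.01842 = 0.005452 mol; V(HNO3) at equivalence = 0.005452/0.1514 = 0.03601 L.
At equivalence the base is fully converted to N2H5+; total volume = 0.05443 L, so [N2H5+] = 0.005452/0.05443 = 0.1002 M.
Ka(N2H5+) = Kw/Kb = 1.0e-14 / 1.3 x 10^-6 = 7.69e-9.
[H^+] = sqrt(Ka x [N2H5+]) = sqrt(7.69e-9 x 0.1002) = 2.78e-5 M.
pH = -log(2.78e-5) = 4.56.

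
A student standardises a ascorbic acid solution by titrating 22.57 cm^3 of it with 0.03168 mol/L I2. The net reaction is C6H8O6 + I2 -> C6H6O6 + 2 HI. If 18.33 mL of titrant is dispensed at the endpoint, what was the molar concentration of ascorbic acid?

n(I2) = 0.03168 x 0.01833 = 0.0005807 mol.
From the balanced equation, 1 mol I2 reacts with 1 mol ascorbic acid, so n(ascorbic acid) = 0.0005807 x 1/1 = 0.0005807 mol.
[ascorbic acid] = 0.0005807 / 0.02257 L = 0.0257 M.

0.0257 M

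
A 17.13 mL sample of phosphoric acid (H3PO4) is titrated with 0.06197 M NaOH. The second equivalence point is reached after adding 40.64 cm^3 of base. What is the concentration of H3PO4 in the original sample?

n(NaOH) = 0.06197 x 0.04064 = 0.002518 mol.
At the second equivalence point, 2 mol OH^- react per mol H3PO4, so n(H3PO4) = 0.002518 / 2 = 0.001259 mol.
[H3PO4] = 0.001259 / 0.01713 L = 0.0735 M.

0.0735 M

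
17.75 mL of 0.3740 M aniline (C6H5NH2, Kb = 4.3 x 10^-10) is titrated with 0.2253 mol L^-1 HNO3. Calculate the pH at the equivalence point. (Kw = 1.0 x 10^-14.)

2.74

n(C6H5NH2) = 0.3740 x 0.01775 = 0.006638 mol; V(HNO3) at equivalence = 0.006638/0.2253 = 0.02947 L.
At equivalence the base is fully converted to C6H5NH3+; total volume = 0.04722 L, so [C6H5NH3+] = 0.006638/0.04722 = 0.1406 M.
Ka(C6H5NH3+) = Kw/Kb = 1.0e-14 / 4.3 x 10^-10 = 2.33e-5.
[H^+] = sqrt(Ka x [C6H5NH3+]) = sqrt(2.33e-5 x 0.1406) = 0.00181 M.
pH = -log(0.00181) = 2.74.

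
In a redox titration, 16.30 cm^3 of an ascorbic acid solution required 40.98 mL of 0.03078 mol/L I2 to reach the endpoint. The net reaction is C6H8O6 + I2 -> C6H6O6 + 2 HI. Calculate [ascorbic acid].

n(I2) = 0.03078 x 0.04098 = 0.001261 mol.
From the balanced equation, 1 mol I2 reacts with 1 mol ascorbic acid, so n(ascorbic acid) = 0.001261 x 1/1 = 0.001261 mol.
[ascorbic acid] = 0.001261 / 0.01630 L = 0.0774 M.

0.0774 M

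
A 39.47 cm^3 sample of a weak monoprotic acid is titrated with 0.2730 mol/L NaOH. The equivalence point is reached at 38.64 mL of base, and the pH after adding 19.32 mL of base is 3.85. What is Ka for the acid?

1.4 x 10^-4

19.32 mL is half of the equivalence volume, so this is the half-equivalence point where [HA] = [A^-].
At half-equivalence pH = pKa, so pKa = 3.85.
Ka = 10^(-3.85) = 1.4 x 10^-4.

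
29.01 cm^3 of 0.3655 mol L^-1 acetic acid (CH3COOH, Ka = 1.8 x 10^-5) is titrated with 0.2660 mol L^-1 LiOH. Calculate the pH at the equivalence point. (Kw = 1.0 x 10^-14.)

8.97

n(CH3COOH) = 0.3655 x 0.02901 = 0.01060 mol; V(LiOH) at equivalence = 0.01060/0.2660 = 0.03986 L.
At equivalence all the acid is converted to CH3COO-; total volume = 0.02901 + 0.03986 = 0.06887 L, so [CH3COO-] = 0.01060/0.06887 = 0.1540 M.
Kb = Kw/Ka = 1.0e-14 / 1.8 x 10^-5 = 5.56e-10.
[OH^-] = sqrt(Kb x [CH3COO-]) = sqrt(5.56e-10 x 0.1540) = 9.25e-6 M.
pOH = 5.03, so pH = 14.00 - 5.03 = 8.97.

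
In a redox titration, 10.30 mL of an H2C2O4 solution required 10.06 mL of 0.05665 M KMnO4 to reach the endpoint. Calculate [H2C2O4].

0.138 M

n(KMnO4) = 0.05665 x 0.01006 = 0.0005699 mol.
From the balanced equation, 2 mol KMnO4 reacts with 5 mol H2C2O4, so n(H2C2O4) = 0.0005699 x 5/2 = 0.001425 mol.
[H2C2O4] = 0.001425 / 0.01030 L = 0.138 M.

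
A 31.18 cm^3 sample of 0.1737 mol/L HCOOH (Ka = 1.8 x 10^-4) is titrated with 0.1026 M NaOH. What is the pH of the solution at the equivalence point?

n(HCOOH) = 0.1737 x 0.03118 = 0.005416 mol; V(NaOH) at equivalence = 0.005416/0.1026 = 0.05279 L.
At equivalence all the acid is converted to HCOO-; total volume = 0.03118 + 0.05279 = 0.08397 L, so [HCOO-] = 0.005416/0.08397 = 0.06450 M.
Kb = Kw/Ka = 1.0e-14 / 1.8 x 10^-4 = 5.56e-11.
[OH^-] = sqrt(Kb x [HCOO-]) = sqrt(5.56e-11 x 0.06450) = 1.89e-6 M.
pOH = 5.72, so pH = 14.00 - 5.72 = 8.28.

8.28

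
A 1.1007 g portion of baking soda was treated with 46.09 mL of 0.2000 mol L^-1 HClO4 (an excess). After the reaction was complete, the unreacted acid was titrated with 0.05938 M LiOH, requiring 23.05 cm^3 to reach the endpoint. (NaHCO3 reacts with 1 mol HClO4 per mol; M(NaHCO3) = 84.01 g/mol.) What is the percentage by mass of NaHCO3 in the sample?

Total n(HClO4) added = 0.2000 x 0.04609 = 0.009218 mol.
n(LiOH) used = 0.05938 x 0.02305 = 0.001369 mol, which equals the excess n(HClO4).
So n(HClO4) consumed by the sample = 0.009218 - 0.001369 = 0.007849 mol.
n(NaHCO3) = 0.007849 / 1 = 0.007849 mol.
mass NaHCO3 = 0.007849 x 84.01 = 0.6594 g, so %NaHCO3 = 0.6594/1.1007 x 100 = 59.9%.

59.9%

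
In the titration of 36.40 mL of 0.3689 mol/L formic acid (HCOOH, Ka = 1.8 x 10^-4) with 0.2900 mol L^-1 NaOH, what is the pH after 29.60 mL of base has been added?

3.99

Initial n(HCOOH) = 0.3689 x 0.03640 = 0.01343 mol.
n(NaOH) added = 0.2900 x 0.02960 = 0.008584 mol, converting that many moles of HCOOH to HCOO-.
Remaining n(HCOOH) = 0.004844 mol; n(HCOO-) = 0.008584 mol.
By Henderson-Hasselbalch, pH = pKa + log([A^-]/[HA]) = 3.74 + log(0.008584/0.004844) = 3.74 + (+0.25) = 3.99.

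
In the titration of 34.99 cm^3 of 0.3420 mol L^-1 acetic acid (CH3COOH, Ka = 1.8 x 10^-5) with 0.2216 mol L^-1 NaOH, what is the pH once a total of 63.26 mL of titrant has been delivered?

n(acid) = 0.3420 x 0.03499 = 0.01197 mol; n(NaOH) added = 0.2216 x 0.06326 = 0.01402 mol.
Base is in excess by 0.01402 - 0.01197 = 0.002052 mol in a total volume of 0.09825 L.
[OH^-] = 0.002052/0.09825 = 0.02088 M, so pOH = 1.68 and pH = 14.00 - 1.68 = 12.32.

12.32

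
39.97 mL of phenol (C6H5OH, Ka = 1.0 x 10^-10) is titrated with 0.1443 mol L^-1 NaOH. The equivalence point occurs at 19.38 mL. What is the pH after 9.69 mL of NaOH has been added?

9.69 mL is exactly half the equivalence volume (19.38/2), i.e. the half-equivalence point.
There, n(HA) = n(A^-), so pH = pKa = -log(1.0 x 10^-10) = 10.00.

10.00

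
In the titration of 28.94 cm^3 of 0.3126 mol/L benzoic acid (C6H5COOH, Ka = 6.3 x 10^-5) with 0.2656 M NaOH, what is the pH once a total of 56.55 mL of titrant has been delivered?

n(acid) = 0.3126 x 0.02894 = 0.009047 mol; n(NaOH) added = 0.2656 x 0.05655 = 0.01502 mol.
Base is in excess by 0.01502 - 0.009047 = 0.005973 mol in a total volume of 0.08549 L.
[OH^-] = 0.005973/0.08549 = 0.06987 M, so pOH = 1.16 and pH = 14.00 - 1.16 = 12.84.

12.84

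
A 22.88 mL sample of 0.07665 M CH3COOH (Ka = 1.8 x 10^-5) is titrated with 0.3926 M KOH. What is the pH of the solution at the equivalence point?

n(CH3COOH) = 0.07665 x 0.02288 = 0.001754 mol; V(KOH) at equivalence = 0.001754/0.3926 = 0.004467 L.
At equivalence all the acid is converted to CH3COO-; total volume = 0.02288 + 0.004467 = 0.02735 L, so [CH3COO-] = 0.001754/0.02735 = 0.06413 M.
Kb = Kw/Ka = 1.0e-14 / 1.8 x 10^-5 = 5.56e-10.
[OH^-] = sqrt(Kb x [CH3COO-]) = sqrt(5.56e-10 x 0.06413) = 5.97e-6 M.
pOH = 5.22, so pH = 14.00 - 5.22 = 8.78.

8.78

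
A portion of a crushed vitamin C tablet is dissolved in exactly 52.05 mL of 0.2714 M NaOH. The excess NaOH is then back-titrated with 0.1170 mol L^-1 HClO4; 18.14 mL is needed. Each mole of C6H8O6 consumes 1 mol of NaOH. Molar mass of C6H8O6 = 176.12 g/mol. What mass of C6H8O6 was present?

Total n(NaOH) added = 0.2714 x 0.05205 = 0.01413 mol.
n(HClO4) used = 0.1170 x 0.01814 = 0.002122 mol, which equals the excess n(NaOH).
So n(NaOH) consumed by the sample = 0.01413 - 0.002122 = 0.01200 mol.
n(C6H8O6) = 0.01200 / 1 = 0.01200 mol.
mass = 0.01200 mol x 176.12 g/mol = 2.11 g.

2.11 g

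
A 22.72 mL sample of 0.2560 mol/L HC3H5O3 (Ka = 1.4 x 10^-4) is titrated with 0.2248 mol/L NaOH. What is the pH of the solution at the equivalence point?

n(HC3H5O3) = 0.2560 x 0.02272 = 0.005816 mol; V(NaOH) at equivalence = 0.005816/0.2248 = 0.02587 L.
At equivalence all the acid is converted to C3H5O3-; total volume = 0.02272 + 0.02587 = 0.04859 L, so [C3H5O3-] = 0.005816/0.04859 = 0.1197 M.
Kb = Kw/Ka = 1.0e-14 / 1.4 x 10^-4 = 7.14e-11.
[OH^-] = sqrt(Kb x [C3H5O3-]) = sqrt(7.14e-11 x 0.1197) = 2.92e-6 M.
pOH = 5.53, so pH = 14.00 - 5.53 = 8.47.

8.47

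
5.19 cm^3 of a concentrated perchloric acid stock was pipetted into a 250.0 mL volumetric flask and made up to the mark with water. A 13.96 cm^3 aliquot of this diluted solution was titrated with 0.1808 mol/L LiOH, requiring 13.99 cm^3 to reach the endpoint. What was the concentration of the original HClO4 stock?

8.73 M

n(LiOH) = 0.1808 x 0.01399 = 0.002529 mol.
n(HClO4) in the aliquot = 0.002529 mol.
[diluted HClO4] = 0.002529 / 0.01396 = 0.1812 M.
Dilution factor = 250.0/5.190 = 48.17, so [stock] = 0.1812 x 48.17 = 8.73 M.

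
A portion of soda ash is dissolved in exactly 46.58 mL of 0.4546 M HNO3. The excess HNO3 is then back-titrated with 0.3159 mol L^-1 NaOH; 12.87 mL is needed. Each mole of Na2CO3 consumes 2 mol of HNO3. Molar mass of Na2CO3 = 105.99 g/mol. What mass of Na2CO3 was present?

0.907 g

Total n(HNO3) added = 0.4546 x 0.04658 = 0.02118 mol.
n(NaOH) used = 0.3159 x 0.01287 = 0.004066 mol, which equals the excess n(HNO3).
So n(HNO3) consumed by the sample = 0.02118 - 0.004066 = 0.01711 mol.
n(Na2CO3) = 0.01711 / 2 = 0.008555 mol.
mass = 0.008555 mol x 105.99 g/mol = 0.907 g.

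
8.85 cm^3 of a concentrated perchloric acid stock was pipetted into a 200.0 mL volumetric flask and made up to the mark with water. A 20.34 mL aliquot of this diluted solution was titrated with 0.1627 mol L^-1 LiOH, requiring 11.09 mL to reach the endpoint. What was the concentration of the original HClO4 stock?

n(LiOH) = 0.1627 x 0.01109 = 0.001804 mol.
n(HClO4) in the aliquot = 0.001804 mol.
[diluted HClO4] = 0.001804 / 0.02034 = 0.08871 M.
Dilution factor = 200.0/8.850 = 22.60, so [stock] = 0.08871 x 22.60 = 2.00 M.

2.00 M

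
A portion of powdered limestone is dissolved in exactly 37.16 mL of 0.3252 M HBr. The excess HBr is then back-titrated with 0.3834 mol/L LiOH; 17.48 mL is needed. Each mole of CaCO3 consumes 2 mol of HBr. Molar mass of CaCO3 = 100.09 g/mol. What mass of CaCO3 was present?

0.269 g

Total n(HBr) added = 0.3252 x 0.03716 = 0.01208 mol.
n(LiOH) used = 0.3834 x 0.01748 = 0.006702 mol, which equals the excess n(HBr).
So n(HBr) consumed by the sample = 0.01208 - 0.006702 = 0.005383 mol.
n(CaCO3) = 0.005383 / 2 = 0.002691 mol.
mass = 0.002691 mol x 100.09 g/mol = 0.269 g.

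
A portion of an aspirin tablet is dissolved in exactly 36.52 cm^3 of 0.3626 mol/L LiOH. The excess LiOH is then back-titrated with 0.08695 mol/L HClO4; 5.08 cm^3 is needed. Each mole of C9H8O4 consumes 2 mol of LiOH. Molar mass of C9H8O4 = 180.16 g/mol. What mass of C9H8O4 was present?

1.15 g

Total n(LiOH) added = 0.3626 x 0.03652 = 0.01324 mol.
n(HClO4) used = 0.08695 x 0.005080 = 0.0004417 mol, which equals the excess n(LiOH).
So n(LiOH) consumed by the sample = 0.01324 - 0.0004417 = 0.01280 mol.
n(C9H8O4) = 0.01280 / 2 = 0.006400 mol.
mass = 0.006400 mol x 180.16 g/mol = 1.15 g.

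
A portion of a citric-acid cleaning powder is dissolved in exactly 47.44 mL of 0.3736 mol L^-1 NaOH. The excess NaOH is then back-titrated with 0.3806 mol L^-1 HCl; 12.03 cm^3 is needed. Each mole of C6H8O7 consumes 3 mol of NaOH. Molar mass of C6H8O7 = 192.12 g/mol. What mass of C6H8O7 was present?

Total n(NaOH) added = 0.3736 x 0.04744 = 0.01772 mol.
n(HCl) used = 0.3806 x 0.01203 = 0.004579 mol, which equals the excess n(NaOH).
So n(NaOH) consumed by the sample = 0.01772 - 0.004579 = 0.01314 mol.
n(C6H8O7) = 0.01314 / 3 = 0.004382 mol.
mass = 0.004382 mol x 192.12 g/mol = 0.842 g.

0.842 g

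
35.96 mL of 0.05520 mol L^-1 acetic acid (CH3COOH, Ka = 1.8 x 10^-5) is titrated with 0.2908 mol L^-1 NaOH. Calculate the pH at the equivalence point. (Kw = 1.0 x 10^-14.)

n(CH3COOH) = 0.05520 x 0.03596 = 0.001985 mol; V(NaOH) at equivalence = 0.001985/0.2908 = 0.006826 L.
At equivalence all the acid is converted to CH3COO-; total volume = 0.03596 + 0.006826 = 0.04279 L, so [CH3COO-] = 0.001985/0.04279 = 0.04639 M.
Kb = Kw/Ka = 1.0e-14 / 1.8 x 10^-5 = 5.56e-10.
[OH^-] = sqrt(Kb x [CH3COO-]) = sqrt(5.56e-10 x 0.04639) = 5.08e-6 M.
pOH = 5.29, so pH = 14.00 - 5.29 = 8.71.

8.71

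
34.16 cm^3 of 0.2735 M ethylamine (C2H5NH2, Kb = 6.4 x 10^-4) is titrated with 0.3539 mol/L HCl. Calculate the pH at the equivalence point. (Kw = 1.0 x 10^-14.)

5.81

n(C2H5NH2) = 0.2735 x 0.03416 = 0.009343 mol; V(HCl) at equivalence = 0.009343/0.3539 = 0.02640 L.
At equivalence the base is fully converted to C2H5NH3+; total volume = 0.06056 L, so [C2H5NH3+] = 0.009343/0.06056 = 0.1543 M.
Ka(C2H5NH3+) = Kw/Kb = 1.0e-14 / 6.4 x 10^-4 = 1.56e-11.
[H^+] = sqrt(Ka x [C2H5NH3+]) = sqrt(1.56e-11 x 0.1543) = 1.55e-6 M.
pH = -log(1.55e-6) = 5.81.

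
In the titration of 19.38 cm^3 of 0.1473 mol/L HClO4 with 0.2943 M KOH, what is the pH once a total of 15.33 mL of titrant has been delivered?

n(acid) = 0.1473 x 0.01938 = 0.002855 mol; n(KOH) added = 0.2943 x 0.01533 = 0.004512 mol.
Base is in excess by 0.004512 - 0.002855 = 0.001657 mol in a total volume of 0.03471 L.
[OH^-] = 0.001657/0.03471 = 0.04774 M, so pOH = 1.32 and pH = 14.00 - 1.32 = 12.68.

12.68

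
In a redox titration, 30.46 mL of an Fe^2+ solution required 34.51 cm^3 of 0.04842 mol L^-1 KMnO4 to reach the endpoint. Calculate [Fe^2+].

0.274 M

n(KMnO4) = 0.04842 x 0.03451 = 0.001671 mol.
From the balanced equation, 1 mol KMnO4 reacts with 5 mol Fe^2+, so n(Fe^2+) = 0.001671 x 5/1 = 0.008355 mol.
[Fe^2+] = 0.008355 / 0.03046 L = 0.274 M.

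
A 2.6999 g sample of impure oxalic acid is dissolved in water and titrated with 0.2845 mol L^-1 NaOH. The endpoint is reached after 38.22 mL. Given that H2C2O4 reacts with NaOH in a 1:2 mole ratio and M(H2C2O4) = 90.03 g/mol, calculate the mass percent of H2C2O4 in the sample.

n(NaOH) = 0.2845 x 0.03822 = 0.01087 mol.
n(H2C2O4) = 0.01087 / 2 = 0.005437 mol.
mass of H2C2O4 = 0.005437 x 90.03 = 0.4895 g.
% purity = 0.4895 / 2.6999 x 100 = 18.1%.

18.1%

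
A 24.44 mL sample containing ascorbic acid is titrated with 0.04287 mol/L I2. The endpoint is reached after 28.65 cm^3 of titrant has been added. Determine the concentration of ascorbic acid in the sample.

0.0503 M

n(I2) = 0.04287 x 0.02865 = 0.001228 mol.
From the balanced equation, 1 mol I2 reacts with 1 mol ascorbic acid, so n(ascorbic acid) = 0.001228 x 1/1 = 0.001228 mol.
[ascorbic acid] = 0.001228 / 0.02444 L = 0.0503 M.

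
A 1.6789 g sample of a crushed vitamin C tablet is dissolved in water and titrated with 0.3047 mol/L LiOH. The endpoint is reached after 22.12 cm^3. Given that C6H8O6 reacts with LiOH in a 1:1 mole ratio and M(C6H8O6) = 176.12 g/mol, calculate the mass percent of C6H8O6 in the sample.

70.7%

n(LiOH) = 0.3047 x 0.02212 = 0.006740 mol.
n(C6H8O6) = 0.006740 / 1 = 0.006740 mol.
mass of C6H8O6 = 0.006740 x 176.12 = 1.187 g.
% purity = 1.187 / 1.6789 x 100 = 70.7%.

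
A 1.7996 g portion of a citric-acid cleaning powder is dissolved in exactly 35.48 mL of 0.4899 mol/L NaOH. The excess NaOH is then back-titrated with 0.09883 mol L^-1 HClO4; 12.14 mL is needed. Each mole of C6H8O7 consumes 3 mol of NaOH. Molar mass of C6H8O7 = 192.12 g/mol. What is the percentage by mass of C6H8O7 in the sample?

Total n(NaOH) added = 0.4899 x 0.03548 = 0.01738 mol.
n(HClO4) used = 0.09883 x 0.01214 = 0.001200 mol, which equals the excess n(NaOH).
So n(NaOH) consumed by the sample = 0.01738 - 0.001200 = 0.01618 mol.
n(C6H8O7) = 0.01618 / 3 = 0.005394 mol.
mass C6H8O7 = 0.005394 x 192.12 = 1.036 g, so %C6H8O7 = 1.036/1.7996 x 100 = 57.6%.

57.6%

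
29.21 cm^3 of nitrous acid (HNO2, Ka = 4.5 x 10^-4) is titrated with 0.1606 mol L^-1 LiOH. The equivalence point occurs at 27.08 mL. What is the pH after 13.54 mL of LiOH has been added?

3.35

13.54 mL is exactly half the equivalence volume (27.08/2), i.e. the half-equivalence point.
There, n(HA) = n(A^-), so pH = pKa = -log(4.5 x 10^-4) = 3.35.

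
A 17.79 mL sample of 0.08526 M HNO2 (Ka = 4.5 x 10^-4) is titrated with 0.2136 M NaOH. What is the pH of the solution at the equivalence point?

n(HNO2) = 0.08526 x 0.01779 = 0.001517 mol; V(NaOH) at equivalence = 0.001517/0.2136 = 0.007101 L.
At equivalence all the acid is converted to NO2-; total volume = 0.01779 + 0.007101 = 0.02489 L, so [NO2-] = 0.001517/0.02489 = 0.06094 M.
Kb = Kw/Ka = 1.0e-14 / 4.5 x 10^-4 = 2.22e-11.
[OH^-] = sqrt(Kb x [NO2-]) = sqrt(2.22e-11 x 0.06094) = 1.16e-6 M.
pOH = 5.93, so pH = 14.00 - 5.93 = 8.07.

8.07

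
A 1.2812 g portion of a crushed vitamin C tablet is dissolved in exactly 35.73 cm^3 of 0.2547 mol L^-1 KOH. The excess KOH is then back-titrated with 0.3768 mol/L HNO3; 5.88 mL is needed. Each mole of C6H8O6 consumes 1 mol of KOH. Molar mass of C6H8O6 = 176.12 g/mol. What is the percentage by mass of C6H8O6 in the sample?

Total n(KOH) added = 0.2547 x 0.03573 = 0.009100 mol.
n(HNO3) used = 0.3768 x 0.005880 = 0.002216 mol, which equals the excess n(KOH).
So n(KOH) consumed by the sample = 0.009100 - 0.002216 = 0.006885 mol.
n(C6H8O6) = 0.006885 / 1 = 0.006885 mol.
mass C6H8O6 = 0.006885 x 176.12 = 1.213 g, so %C6H8O6 = 1.213/1.2812 x 100 = 94.6%.

94.6%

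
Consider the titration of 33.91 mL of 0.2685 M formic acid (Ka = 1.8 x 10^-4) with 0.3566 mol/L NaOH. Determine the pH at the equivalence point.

8.46

n(HCOOH) = 0.2685 x 0.03391 = 0.009105 mol; V(NaOH) at equivalence = 0.009105/0.3566 = 0.02553 L.
At equivalence all the acid is converted to HCOO-; total volume = 0.03391 + 0.02553 = 0.05944 L, so [HCOO-] = 0.009105/0.05944 = 0.1532 M.
Kb = Kw/Ka = 1.0e-14 / 1.8 x 10^-4 = 5.56e-11.
[OH^-] = sqrt(Kb x [HCOO-]) = sqrt(5.56e-11 x 0.1532) = 2.92e-6 M.
pOH = 5.54, so pH = 14.00 - 5.54 = 8.46.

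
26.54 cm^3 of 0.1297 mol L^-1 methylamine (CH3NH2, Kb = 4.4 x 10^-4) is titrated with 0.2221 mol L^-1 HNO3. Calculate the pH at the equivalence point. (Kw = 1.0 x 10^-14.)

n(CH3NH2) = 0.1297 x 0.02654 = 0.003442 mol; V(HNO3) at equivalence = 0.003442/0.2221 = 0.01550 L.
At equivalence the base is fully converted to CH3NH3+; total volume = 0.04204 L, so [CH3NH3+] = 0.003442/0.04204 = 0.08188 M.
Ka(CH3NH3+) = Kw/Kb = 1.0e-14 / 4.4 x 10^-4 = 2.27e-11.
[H^+] = sqrt(Ka x [CH3NH3+]) = sqrt(2.27e-11 x 0.08188) = 1.36e-6 M.
pH = -log(1.36e-6) = 5.87.

5.87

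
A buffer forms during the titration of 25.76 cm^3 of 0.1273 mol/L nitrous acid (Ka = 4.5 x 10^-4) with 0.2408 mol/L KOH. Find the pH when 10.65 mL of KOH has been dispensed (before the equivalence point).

Initial n(HNO2) = 0.1273 x 0.02576 = 0.003279 mol.
n(KOH) added = 0.2408 x 0.01065 = 0.002565 mol, converting that many moles of HNO2 to NO2-.
Remaining n(HNO2) = 0.0007147 mol; n(NO2-) = 0.002565 mol.
By Henderson-Hasselbalch, pH = pKa + log([A^-]/[HA]) = 3.35 + log(0.002565/0.0007147) = 3.35 + (+0.55) = 3.90.

3.90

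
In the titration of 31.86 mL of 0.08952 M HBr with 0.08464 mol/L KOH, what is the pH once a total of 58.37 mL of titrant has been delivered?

n(acid) = 0.08952 x 0.03186 = 0.002852 mol; n(KOH) added = 0.08464 x 0.05837 = 0.004940 mol.
Base is in excess by 0.004940 - 0.002852 = 0.002088 mol in a total volume of 0.09023 L.
[OH^-] = 0.002088/0.09023 = 0.02314 M, so pOH = 1.64 and pH = 14.00 - 1.64 = 12.36.

12.36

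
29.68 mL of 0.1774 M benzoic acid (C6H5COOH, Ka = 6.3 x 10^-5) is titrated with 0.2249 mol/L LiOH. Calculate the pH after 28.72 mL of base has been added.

n(acid) = 0.1774 x 0.02968 = 0.005265 mol; n(LiOH) added = 0.2249 x 0.02872 = 0.006459 mol.
Base is in excess by 0.006459 - 0.005265 = 0.001194 mol in a total volume of 0.05840 L.
[OH^-] = 0.001194/0.05840 = 0.02044 M, so pOH = 1.69 and pH = 14.00 - 1.69 = 12.31.

12.31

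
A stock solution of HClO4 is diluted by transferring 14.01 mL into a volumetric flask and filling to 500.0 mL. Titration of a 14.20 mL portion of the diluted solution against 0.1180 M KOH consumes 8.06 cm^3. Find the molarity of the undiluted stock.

n(KOH) = 0.1180 x 0.008060 = 0.0009511 mol.
n(HClO4) in the aliquot = 0.0009511 mol.
[diluted HClO4] = 0.0009511 / 0.01420 = 0.06698 M.
Dilution factor = 500.0/14.01 = 35.69, so [stock] = 0.06698 x 35.69 = 2.39 M.

2.39 M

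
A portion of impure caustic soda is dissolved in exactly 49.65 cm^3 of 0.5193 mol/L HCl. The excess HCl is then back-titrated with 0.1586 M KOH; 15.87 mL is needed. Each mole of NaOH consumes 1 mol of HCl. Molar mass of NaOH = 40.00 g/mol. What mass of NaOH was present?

0.931 g

Total n(HCl) added = 0.5193 x 0.04965 = 0.02578 mol.
n(KOH) used = 0.1586 x 0.01587 = 0.002517 mol, which equals the excess n(HCl).
So n(HCl) consumed by the sample = 0.02578 - 0.002517 = 0.02327 mol.
n(NaOH) = 0.02327 / 1 = 0.02327 mol.
mass = 0.02327 mol x 40.00 g/mol = 0.931 g.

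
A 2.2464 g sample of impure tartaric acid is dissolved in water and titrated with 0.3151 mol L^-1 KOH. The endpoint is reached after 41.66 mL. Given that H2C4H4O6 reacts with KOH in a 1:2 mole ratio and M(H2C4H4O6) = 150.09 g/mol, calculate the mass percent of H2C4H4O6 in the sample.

n(KOH) = 0.3151 x 0.04166 = 0.01313 mol.
n(H2C4H4O6) = 0.01313 / 2 = 0.006564 mol.
mass of H2C4H4O6 = 0.006564 x 150.09 = 0.9851 g.
% purity = 0.9851 / 2.2464 x 100 = 43.9%.

43.9%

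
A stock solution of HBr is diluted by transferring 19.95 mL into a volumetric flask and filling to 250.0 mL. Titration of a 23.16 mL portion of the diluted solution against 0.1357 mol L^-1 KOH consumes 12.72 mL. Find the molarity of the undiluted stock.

n(KOH) = 0.1357 x 0.01272 = 0.001726 mol.
n(HBr) in the aliquot = 0.001726 mol.
[diluted HBr] = 0.001726 / 0.02316 = 0.07453 M.
Dilution factor = 250.0/19.95 = 12.53, so [stock] = 0.07453 x 12.53 = 0.934 M.

0.934 M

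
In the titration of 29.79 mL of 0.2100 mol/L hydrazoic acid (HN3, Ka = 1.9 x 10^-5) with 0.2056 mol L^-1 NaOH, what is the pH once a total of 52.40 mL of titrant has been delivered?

12.74

n(acid) = 0.2100 x 0.02979 = 0.006256 mol; n(NaOH) added = 0.2056 x 0.05240 = 0.01077 mol.
Base is in excess by 0.01077 - 0.006256 = 0.004518 mol in a total volume of 0.08219 L.
[OH^-] = 0.004518/0.08219 = 0.05496 M, so pOH = 1.26 and pH = 14.00 - 1.26 = 12.74.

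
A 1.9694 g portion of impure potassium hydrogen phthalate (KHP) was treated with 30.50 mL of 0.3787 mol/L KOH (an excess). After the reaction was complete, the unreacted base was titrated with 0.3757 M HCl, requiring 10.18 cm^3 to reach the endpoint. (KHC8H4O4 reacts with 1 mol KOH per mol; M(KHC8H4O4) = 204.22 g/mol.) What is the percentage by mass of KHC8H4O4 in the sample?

80.1%

Total n(KOH) added = 0.3787 x 0.03050 = 0.01155 mol.
n(HCl) used = 0.3757 x 0.01018 = 0.003825 mol, which equals the excess n(KOH).
So n(KOH) consumed by the sample = 0.01155 - 0.003825 = 0.007726 mol.
n(KHC8H4O4) = 0.007726 / 1 = 0.007726 mol.
mass KHC8H4O4 = 0.007726 x 204.22 = 1.578 g, so %KHC8H4O4 = 1.578/1.9694 x 100 = 80.1%.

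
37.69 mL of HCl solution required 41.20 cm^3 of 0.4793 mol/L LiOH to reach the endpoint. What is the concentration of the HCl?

n(LiOH) delivered = 0.4793 x 0.04120 = 0.01975 mol.
For a 1:1 reaction, n(HCl) = 0.01975 mol.
[HCl] = 0.01975 mol / 0.03769 L = 0.524 M.

0.524 M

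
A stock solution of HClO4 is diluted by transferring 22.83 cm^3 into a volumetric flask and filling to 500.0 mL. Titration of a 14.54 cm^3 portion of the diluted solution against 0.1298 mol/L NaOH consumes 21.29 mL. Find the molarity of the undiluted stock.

n(NaOH) = 0.1298 x 0.02129 = 0.002763 mol.
n(HClO4) in the aliquot = 0.002763 mol.
[diluted HClO4] = 0.002763 / 0.01454 = 0.1901 M.
Dilution factor = 500.0/22.83 = 21.90, so [stock] = 0.1901 x 21.90 = 4.16 M.

4.16 M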